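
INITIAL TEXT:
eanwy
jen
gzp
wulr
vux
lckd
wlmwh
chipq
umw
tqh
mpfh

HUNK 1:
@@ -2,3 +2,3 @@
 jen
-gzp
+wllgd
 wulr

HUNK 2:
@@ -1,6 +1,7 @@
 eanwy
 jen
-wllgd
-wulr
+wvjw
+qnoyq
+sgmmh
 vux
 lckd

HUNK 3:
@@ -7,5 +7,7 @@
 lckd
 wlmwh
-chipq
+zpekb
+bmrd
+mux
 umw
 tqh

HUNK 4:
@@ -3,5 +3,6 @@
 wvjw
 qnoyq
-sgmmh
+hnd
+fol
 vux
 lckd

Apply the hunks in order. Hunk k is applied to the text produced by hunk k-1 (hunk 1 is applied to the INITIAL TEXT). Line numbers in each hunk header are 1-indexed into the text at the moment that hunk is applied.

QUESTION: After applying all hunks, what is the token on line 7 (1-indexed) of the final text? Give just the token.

Answer: vux

Derivation:
Hunk 1: at line 2 remove [gzp] add [wllgd] -> 11 lines: eanwy jen wllgd wulr vux lckd wlmwh chipq umw tqh mpfh
Hunk 2: at line 1 remove [wllgd,wulr] add [wvjw,qnoyq,sgmmh] -> 12 lines: eanwy jen wvjw qnoyq sgmmh vux lckd wlmwh chipq umw tqh mpfh
Hunk 3: at line 7 remove [chipq] add [zpekb,bmrd,mux] -> 14 lines: eanwy jen wvjw qnoyq sgmmh vux lckd wlmwh zpekb bmrd mux umw tqh mpfh
Hunk 4: at line 3 remove [sgmmh] add [hnd,fol] -> 15 lines: eanwy jen wvjw qnoyq hnd fol vux lckd wlmwh zpekb bmrd mux umw tqh mpfh
Final line 7: vux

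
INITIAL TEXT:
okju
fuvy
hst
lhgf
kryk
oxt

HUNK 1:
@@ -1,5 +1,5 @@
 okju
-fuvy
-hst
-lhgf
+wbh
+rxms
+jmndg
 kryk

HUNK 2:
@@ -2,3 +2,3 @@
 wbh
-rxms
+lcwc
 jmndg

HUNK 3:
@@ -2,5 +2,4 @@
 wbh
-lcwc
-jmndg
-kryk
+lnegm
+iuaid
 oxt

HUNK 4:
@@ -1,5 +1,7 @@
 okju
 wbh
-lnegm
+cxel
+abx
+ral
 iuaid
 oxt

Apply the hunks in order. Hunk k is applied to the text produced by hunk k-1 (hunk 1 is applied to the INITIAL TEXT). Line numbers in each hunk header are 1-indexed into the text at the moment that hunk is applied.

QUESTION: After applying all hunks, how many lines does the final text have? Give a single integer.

Answer: 7

Derivation:
Hunk 1: at line 1 remove [fuvy,hst,lhgf] add [wbh,rxms,jmndg] -> 6 lines: okju wbh rxms jmndg kryk oxt
Hunk 2: at line 2 remove [rxms] add [lcwc] -> 6 lines: okju wbh lcwc jmndg kryk oxt
Hunk 3: at line 2 remove [lcwc,jmndg,kryk] add [lnegm,iuaid] -> 5 lines: okju wbh lnegm iuaid oxt
Hunk 4: at line 1 remove [lnegm] add [cxel,abx,ral] -> 7 lines: okju wbh cxel abx ral iuaid oxt
Final line count: 7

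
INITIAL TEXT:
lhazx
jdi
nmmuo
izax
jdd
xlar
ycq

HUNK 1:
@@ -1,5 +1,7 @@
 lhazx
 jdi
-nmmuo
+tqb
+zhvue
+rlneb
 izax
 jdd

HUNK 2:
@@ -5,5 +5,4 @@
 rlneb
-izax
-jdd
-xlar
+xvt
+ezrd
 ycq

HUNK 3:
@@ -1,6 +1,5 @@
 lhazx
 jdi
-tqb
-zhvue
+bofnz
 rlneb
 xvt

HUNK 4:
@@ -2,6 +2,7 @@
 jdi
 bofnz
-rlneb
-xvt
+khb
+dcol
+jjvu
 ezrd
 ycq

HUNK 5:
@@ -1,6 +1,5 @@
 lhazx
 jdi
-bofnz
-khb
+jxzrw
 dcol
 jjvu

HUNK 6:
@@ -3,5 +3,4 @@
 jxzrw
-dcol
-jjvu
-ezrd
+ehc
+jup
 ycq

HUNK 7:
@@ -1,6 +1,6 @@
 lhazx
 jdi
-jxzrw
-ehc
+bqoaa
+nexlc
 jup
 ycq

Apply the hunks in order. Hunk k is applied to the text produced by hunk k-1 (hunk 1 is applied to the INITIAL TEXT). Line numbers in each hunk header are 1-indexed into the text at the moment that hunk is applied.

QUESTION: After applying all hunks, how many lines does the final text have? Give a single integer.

Hunk 1: at line 1 remove [nmmuo] add [tqb,zhvue,rlneb] -> 9 lines: lhazx jdi tqb zhvue rlneb izax jdd xlar ycq
Hunk 2: at line 5 remove [izax,jdd,xlar] add [xvt,ezrd] -> 8 lines: lhazx jdi tqb zhvue rlneb xvt ezrd ycq
Hunk 3: at line 1 remove [tqb,zhvue] add [bofnz] -> 7 lines: lhazx jdi bofnz rlneb xvt ezrd ycq
Hunk 4: at line 2 remove [rlneb,xvt] add [khb,dcol,jjvu] -> 8 lines: lhazx jdi bofnz khb dcol jjvu ezrd ycq
Hunk 5: at line 1 remove [bofnz,khb] add [jxzrw] -> 7 lines: lhazx jdi jxzrw dcol jjvu ezrd ycq
Hunk 6: at line 3 remove [dcol,jjvu,ezrd] add [ehc,jup] -> 6 lines: lhazx jdi jxzrw ehc jup ycq
Hunk 7: at line 1 remove [jxzrw,ehc] add [bqoaa,nexlc] -> 6 lines: lhazx jdi bqoaa nexlc jup ycq
Final line count: 6

Answer: 6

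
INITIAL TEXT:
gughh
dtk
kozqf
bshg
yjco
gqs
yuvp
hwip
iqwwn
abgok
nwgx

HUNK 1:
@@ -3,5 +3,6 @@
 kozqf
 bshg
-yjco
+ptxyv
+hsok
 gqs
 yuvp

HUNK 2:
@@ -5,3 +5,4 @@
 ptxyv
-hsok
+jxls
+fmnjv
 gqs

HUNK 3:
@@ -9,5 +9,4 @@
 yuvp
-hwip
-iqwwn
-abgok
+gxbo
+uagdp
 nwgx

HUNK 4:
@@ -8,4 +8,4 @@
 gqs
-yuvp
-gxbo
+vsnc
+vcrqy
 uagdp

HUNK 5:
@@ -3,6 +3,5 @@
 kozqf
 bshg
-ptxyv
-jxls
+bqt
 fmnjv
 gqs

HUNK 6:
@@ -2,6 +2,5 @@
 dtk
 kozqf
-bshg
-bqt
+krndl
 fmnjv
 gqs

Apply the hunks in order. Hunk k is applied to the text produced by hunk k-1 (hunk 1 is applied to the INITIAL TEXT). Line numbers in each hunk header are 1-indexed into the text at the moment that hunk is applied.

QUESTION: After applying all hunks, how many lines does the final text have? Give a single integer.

Hunk 1: at line 3 remove [yjco] add [ptxyv,hsok] -> 12 lines: gughh dtk kozqf bshg ptxyv hsok gqs yuvp hwip iqwwn abgok nwgx
Hunk 2: at line 5 remove [hsok] add [jxls,fmnjv] -> 13 lines: gughh dtk kozqf bshg ptxyv jxls fmnjv gqs yuvp hwip iqwwn abgok nwgx
Hunk 3: at line 9 remove [hwip,iqwwn,abgok] add [gxbo,uagdp] -> 12 lines: gughh dtk kozqf bshg ptxyv jxls fmnjv gqs yuvp gxbo uagdp nwgx
Hunk 4: at line 8 remove [yuvp,gxbo] add [vsnc,vcrqy] -> 12 lines: gughh dtk kozqf bshg ptxyv jxls fmnjv gqs vsnc vcrqy uagdp nwgx
Hunk 5: at line 3 remove [ptxyv,jxls] add [bqt] -> 11 lines: gughh dtk kozqf bshg bqt fmnjv gqs vsnc vcrqy uagdp nwgx
Hunk 6: at line 2 remove [bshg,bqt] add [krndl] -> 10 lines: gughh dtk kozqf krndl fmnjv gqs vsnc vcrqy uagdp nwgx
Final line count: 10

Answer: 10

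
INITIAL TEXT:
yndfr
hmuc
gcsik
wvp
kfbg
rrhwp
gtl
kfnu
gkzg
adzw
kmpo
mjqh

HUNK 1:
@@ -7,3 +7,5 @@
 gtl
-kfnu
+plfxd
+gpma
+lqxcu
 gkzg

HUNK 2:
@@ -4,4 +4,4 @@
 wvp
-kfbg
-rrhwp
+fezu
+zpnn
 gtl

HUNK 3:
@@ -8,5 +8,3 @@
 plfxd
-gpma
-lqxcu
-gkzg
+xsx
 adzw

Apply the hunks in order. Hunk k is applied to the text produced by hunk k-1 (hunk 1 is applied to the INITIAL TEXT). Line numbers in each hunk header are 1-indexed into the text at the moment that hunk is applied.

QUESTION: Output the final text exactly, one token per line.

Hunk 1: at line 7 remove [kfnu] add [plfxd,gpma,lqxcu] -> 14 lines: yndfr hmuc gcsik wvp kfbg rrhwp gtl plfxd gpma lqxcu gkzg adzw kmpo mjqh
Hunk 2: at line 4 remove [kfbg,rrhwp] add [fezu,zpnn] -> 14 lines: yndfr hmuc gcsik wvp fezu zpnn gtl plfxd gpma lqxcu gkzg adzw kmpo mjqh
Hunk 3: at line 8 remove [gpma,lqxcu,gkzg] add [xsx] -> 12 lines: yndfr hmuc gcsik wvp fezu zpnn gtl plfxd xsx adzw kmpo mjqh

Answer: yndfr
hmuc
gcsik
wvp
fezu
zpnn
gtl
plfxd
xsx
adzw
kmpo
mjqh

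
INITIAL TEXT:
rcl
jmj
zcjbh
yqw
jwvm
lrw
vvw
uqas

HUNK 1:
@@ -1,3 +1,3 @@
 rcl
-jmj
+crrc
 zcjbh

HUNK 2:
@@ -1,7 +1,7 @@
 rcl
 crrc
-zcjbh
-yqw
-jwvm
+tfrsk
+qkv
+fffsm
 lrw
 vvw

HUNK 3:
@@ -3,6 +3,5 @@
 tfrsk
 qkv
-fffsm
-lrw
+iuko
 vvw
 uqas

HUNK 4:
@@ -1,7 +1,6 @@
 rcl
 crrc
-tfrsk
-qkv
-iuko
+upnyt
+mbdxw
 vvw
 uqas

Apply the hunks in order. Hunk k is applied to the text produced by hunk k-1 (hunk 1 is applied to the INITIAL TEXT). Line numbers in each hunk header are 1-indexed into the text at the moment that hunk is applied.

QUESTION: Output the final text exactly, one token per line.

Answer: rcl
crrc
upnyt
mbdxw
vvw
uqas

Derivation:
Hunk 1: at line 1 remove [jmj] add [crrc] -> 8 lines: rcl crrc zcjbh yqw jwvm lrw vvw uqas
Hunk 2: at line 1 remove [zcjbh,yqw,jwvm] add [tfrsk,qkv,fffsm] -> 8 lines: rcl crrc tfrsk qkv fffsm lrw vvw uqas
Hunk 3: at line 3 remove [fffsm,lrw] add [iuko] -> 7 lines: rcl crrc tfrsk qkv iuko vvw uqas
Hunk 4: at line 1 remove [tfrsk,qkv,iuko] add [upnyt,mbdxw] -> 6 lines: rcl crrc upnyt mbdxw vvw uqas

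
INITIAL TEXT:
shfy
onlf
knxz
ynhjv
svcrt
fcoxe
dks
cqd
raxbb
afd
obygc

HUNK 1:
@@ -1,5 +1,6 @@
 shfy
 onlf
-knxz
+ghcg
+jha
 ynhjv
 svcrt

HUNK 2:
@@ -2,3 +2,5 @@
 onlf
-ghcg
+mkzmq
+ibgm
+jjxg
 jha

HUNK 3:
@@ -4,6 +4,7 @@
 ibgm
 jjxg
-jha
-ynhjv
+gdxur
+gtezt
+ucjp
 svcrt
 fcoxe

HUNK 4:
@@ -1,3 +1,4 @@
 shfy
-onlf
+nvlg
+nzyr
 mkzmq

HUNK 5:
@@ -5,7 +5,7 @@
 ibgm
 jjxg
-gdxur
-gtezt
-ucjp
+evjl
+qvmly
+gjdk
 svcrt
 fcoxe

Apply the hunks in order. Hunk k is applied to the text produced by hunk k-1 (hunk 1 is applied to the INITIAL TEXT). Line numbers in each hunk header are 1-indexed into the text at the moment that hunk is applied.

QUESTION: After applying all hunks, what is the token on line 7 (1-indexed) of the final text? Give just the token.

Answer: evjl

Derivation:
Hunk 1: at line 1 remove [knxz] add [ghcg,jha] -> 12 lines: shfy onlf ghcg jha ynhjv svcrt fcoxe dks cqd raxbb afd obygc
Hunk 2: at line 2 remove [ghcg] add [mkzmq,ibgm,jjxg] -> 14 lines: shfy onlf mkzmq ibgm jjxg jha ynhjv svcrt fcoxe dks cqd raxbb afd obygc
Hunk 3: at line 4 remove [jha,ynhjv] add [gdxur,gtezt,ucjp] -> 15 lines: shfy onlf mkzmq ibgm jjxg gdxur gtezt ucjp svcrt fcoxe dks cqd raxbb afd obygc
Hunk 4: at line 1 remove [onlf] add [nvlg,nzyr] -> 16 lines: shfy nvlg nzyr mkzmq ibgm jjxg gdxur gtezt ucjp svcrt fcoxe dks cqd raxbb afd obygc
Hunk 5: at line 5 remove [gdxur,gtezt,ucjp] add [evjl,qvmly,gjdk] -> 16 lines: shfy nvlg nzyr mkzmq ibgm jjxg evjl qvmly gjdk svcrt fcoxe dks cqd raxbb afd obygc
Final line 7: evjl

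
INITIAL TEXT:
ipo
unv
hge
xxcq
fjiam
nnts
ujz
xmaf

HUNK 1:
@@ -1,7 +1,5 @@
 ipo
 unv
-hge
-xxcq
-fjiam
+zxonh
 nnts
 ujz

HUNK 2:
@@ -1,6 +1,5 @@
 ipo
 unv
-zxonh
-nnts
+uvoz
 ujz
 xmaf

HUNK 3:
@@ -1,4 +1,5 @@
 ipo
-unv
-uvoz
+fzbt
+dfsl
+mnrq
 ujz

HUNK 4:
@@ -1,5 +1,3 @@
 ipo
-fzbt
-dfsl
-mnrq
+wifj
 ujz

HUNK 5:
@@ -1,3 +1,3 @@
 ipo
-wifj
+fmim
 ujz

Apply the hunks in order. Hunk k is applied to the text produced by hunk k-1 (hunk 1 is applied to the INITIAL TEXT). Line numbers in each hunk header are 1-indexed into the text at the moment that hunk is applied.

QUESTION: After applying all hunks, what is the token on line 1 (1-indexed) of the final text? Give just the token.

Answer: ipo

Derivation:
Hunk 1: at line 1 remove [hge,xxcq,fjiam] add [zxonh] -> 6 lines: ipo unv zxonh nnts ujz xmaf
Hunk 2: at line 1 remove [zxonh,nnts] add [uvoz] -> 5 lines: ipo unv uvoz ujz xmaf
Hunk 3: at line 1 remove [unv,uvoz] add [fzbt,dfsl,mnrq] -> 6 lines: ipo fzbt dfsl mnrq ujz xmaf
Hunk 4: at line 1 remove [fzbt,dfsl,mnrq] add [wifj] -> 4 lines: ipo wifj ujz xmaf
Hunk 5: at line 1 remove [wifj] add [fmim] -> 4 lines: ipo fmim ujz xmaf
Final line 1: ipo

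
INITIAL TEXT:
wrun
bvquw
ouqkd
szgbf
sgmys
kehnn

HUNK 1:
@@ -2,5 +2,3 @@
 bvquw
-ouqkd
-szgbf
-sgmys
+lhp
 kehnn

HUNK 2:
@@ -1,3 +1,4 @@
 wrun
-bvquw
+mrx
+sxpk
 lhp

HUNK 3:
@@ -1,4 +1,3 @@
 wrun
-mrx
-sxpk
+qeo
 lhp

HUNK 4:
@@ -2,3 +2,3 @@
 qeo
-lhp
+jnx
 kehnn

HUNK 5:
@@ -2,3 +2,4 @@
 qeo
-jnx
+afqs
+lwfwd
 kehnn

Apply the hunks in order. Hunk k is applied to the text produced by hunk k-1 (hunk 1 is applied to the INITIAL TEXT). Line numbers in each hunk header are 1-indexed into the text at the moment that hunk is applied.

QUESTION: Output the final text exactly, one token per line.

Hunk 1: at line 2 remove [ouqkd,szgbf,sgmys] add [lhp] -> 4 lines: wrun bvquw lhp kehnn
Hunk 2: at line 1 remove [bvquw] add [mrx,sxpk] -> 5 lines: wrun mrx sxpk lhp kehnn
Hunk 3: at line 1 remove [mrx,sxpk] add [qeo] -> 4 lines: wrun qeo lhp kehnn
Hunk 4: at line 2 remove [lhp] add [jnx] -> 4 lines: wrun qeo jnx kehnn
Hunk 5: at line 2 remove [jnx] add [afqs,lwfwd] -> 5 lines: wrun qeo afqs lwfwd kehnn

Answer: wrun
qeo
afqs
lwfwd
kehnn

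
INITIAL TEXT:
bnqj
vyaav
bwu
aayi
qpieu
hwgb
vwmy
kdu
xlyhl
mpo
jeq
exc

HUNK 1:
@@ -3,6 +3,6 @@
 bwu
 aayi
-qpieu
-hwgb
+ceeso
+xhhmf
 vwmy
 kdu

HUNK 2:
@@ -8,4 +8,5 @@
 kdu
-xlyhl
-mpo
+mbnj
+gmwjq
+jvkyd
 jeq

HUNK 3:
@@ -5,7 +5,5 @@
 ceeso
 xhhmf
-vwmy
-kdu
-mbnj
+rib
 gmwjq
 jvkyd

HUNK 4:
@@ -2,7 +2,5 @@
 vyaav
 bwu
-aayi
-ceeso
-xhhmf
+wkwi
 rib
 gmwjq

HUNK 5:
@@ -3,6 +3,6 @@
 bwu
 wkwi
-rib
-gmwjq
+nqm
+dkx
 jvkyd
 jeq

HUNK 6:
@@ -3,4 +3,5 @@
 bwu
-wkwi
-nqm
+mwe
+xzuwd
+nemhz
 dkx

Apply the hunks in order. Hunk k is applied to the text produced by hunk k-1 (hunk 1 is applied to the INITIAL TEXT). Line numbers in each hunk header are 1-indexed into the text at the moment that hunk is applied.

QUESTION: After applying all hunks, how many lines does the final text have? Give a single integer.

Answer: 10

Derivation:
Hunk 1: at line 3 remove [qpieu,hwgb] add [ceeso,xhhmf] -> 12 lines: bnqj vyaav bwu aayi ceeso xhhmf vwmy kdu xlyhl mpo jeq exc
Hunk 2: at line 8 remove [xlyhl,mpo] add [mbnj,gmwjq,jvkyd] -> 13 lines: bnqj vyaav bwu aayi ceeso xhhmf vwmy kdu mbnj gmwjq jvkyd jeq exc
Hunk 3: at line 5 remove [vwmy,kdu,mbnj] add [rib] -> 11 lines: bnqj vyaav bwu aayi ceeso xhhmf rib gmwjq jvkyd jeq exc
Hunk 4: at line 2 remove [aayi,ceeso,xhhmf] add [wkwi] -> 9 lines: bnqj vyaav bwu wkwi rib gmwjq jvkyd jeq exc
Hunk 5: at line 3 remove [rib,gmwjq] add [nqm,dkx] -> 9 lines: bnqj vyaav bwu wkwi nqm dkx jvkyd jeq exc
Hunk 6: at line 3 remove [wkwi,nqm] add [mwe,xzuwd,nemhz] -> 10 lines: bnqj vyaav bwu mwe xzuwd nemhz dkx jvkyd jeq exc
Final line count: 10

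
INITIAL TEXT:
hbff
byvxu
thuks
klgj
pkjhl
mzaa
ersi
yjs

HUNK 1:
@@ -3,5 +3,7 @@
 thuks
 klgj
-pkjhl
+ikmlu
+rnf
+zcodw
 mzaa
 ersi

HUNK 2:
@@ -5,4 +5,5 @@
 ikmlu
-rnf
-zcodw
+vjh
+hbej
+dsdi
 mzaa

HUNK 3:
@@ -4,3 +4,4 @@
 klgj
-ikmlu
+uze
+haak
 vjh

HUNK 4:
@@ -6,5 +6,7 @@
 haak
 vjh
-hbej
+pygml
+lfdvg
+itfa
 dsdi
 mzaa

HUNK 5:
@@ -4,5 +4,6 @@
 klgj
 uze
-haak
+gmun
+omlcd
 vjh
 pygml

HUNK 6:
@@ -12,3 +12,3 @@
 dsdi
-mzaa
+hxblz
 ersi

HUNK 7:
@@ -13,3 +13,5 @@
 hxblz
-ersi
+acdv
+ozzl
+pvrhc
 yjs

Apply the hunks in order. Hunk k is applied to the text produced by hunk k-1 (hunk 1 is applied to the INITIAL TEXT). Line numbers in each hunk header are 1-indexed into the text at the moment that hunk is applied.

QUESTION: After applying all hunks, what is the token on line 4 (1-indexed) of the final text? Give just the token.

Hunk 1: at line 3 remove [pkjhl] add [ikmlu,rnf,zcodw] -> 10 lines: hbff byvxu thuks klgj ikmlu rnf zcodw mzaa ersi yjs
Hunk 2: at line 5 remove [rnf,zcodw] add [vjh,hbej,dsdi] -> 11 lines: hbff byvxu thuks klgj ikmlu vjh hbej dsdi mzaa ersi yjs
Hunk 3: at line 4 remove [ikmlu] add [uze,haak] -> 12 lines: hbff byvxu thuks klgj uze haak vjh hbej dsdi mzaa ersi yjs
Hunk 4: at line 6 remove [hbej] add [pygml,lfdvg,itfa] -> 14 lines: hbff byvxu thuks klgj uze haak vjh pygml lfdvg itfa dsdi mzaa ersi yjs
Hunk 5: at line 4 remove [haak] add [gmun,omlcd] -> 15 lines: hbff byvxu thuks klgj uze gmun omlcd vjh pygml lfdvg itfa dsdi mzaa ersi yjs
Hunk 6: at line 12 remove [mzaa] add [hxblz] -> 15 lines: hbff byvxu thuks klgj uze gmun omlcd vjh pygml lfdvg itfa dsdi hxblz ersi yjs
Hunk 7: at line 13 remove [ersi] add [acdv,ozzl,pvrhc] -> 17 lines: hbff byvxu thuks klgj uze gmun omlcd vjh pygml lfdvg itfa dsdi hxblz acdv ozzl pvrhc yjs
Final line 4: klgj

Answer: klgj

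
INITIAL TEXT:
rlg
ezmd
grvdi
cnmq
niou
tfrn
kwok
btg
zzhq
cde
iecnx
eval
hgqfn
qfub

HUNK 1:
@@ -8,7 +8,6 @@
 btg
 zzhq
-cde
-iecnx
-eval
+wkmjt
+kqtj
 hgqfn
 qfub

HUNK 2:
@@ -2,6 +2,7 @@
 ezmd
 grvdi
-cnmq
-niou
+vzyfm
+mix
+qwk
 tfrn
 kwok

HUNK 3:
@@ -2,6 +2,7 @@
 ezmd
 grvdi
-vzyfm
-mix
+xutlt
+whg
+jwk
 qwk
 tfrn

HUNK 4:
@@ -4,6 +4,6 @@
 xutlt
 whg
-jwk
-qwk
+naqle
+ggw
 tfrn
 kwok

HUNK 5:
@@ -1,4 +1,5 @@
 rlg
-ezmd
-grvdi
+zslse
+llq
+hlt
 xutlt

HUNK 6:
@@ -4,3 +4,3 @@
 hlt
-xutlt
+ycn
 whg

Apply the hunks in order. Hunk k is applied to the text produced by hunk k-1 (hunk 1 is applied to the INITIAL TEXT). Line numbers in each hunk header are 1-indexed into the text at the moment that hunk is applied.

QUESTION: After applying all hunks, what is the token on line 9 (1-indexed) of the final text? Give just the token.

Answer: tfrn

Derivation:
Hunk 1: at line 8 remove [cde,iecnx,eval] add [wkmjt,kqtj] -> 13 lines: rlg ezmd grvdi cnmq niou tfrn kwok btg zzhq wkmjt kqtj hgqfn qfub
Hunk 2: at line 2 remove [cnmq,niou] add [vzyfm,mix,qwk] -> 14 lines: rlg ezmd grvdi vzyfm mix qwk tfrn kwok btg zzhq wkmjt kqtj hgqfn qfub
Hunk 3: at line 2 remove [vzyfm,mix] add [xutlt,whg,jwk] -> 15 lines: rlg ezmd grvdi xutlt whg jwk qwk tfrn kwok btg zzhq wkmjt kqtj hgqfn qfub
Hunk 4: at line 4 remove [jwk,qwk] add [naqle,ggw] -> 15 lines: rlg ezmd grvdi xutlt whg naqle ggw tfrn kwok btg zzhq wkmjt kqtj hgqfn qfub
Hunk 5: at line 1 remove [ezmd,grvdi] add [zslse,llq,hlt] -> 16 lines: rlg zslse llq hlt xutlt whg naqle ggw tfrn kwok btg zzhq wkmjt kqtj hgqfn qfub
Hunk 6: at line 4 remove [xutlt] add [ycn] -> 16 lines: rlg zslse llq hlt ycn whg naqle ggw tfrn kwok btg zzhq wkmjt kqtj hgqfn qfub
Final line 9: tfrn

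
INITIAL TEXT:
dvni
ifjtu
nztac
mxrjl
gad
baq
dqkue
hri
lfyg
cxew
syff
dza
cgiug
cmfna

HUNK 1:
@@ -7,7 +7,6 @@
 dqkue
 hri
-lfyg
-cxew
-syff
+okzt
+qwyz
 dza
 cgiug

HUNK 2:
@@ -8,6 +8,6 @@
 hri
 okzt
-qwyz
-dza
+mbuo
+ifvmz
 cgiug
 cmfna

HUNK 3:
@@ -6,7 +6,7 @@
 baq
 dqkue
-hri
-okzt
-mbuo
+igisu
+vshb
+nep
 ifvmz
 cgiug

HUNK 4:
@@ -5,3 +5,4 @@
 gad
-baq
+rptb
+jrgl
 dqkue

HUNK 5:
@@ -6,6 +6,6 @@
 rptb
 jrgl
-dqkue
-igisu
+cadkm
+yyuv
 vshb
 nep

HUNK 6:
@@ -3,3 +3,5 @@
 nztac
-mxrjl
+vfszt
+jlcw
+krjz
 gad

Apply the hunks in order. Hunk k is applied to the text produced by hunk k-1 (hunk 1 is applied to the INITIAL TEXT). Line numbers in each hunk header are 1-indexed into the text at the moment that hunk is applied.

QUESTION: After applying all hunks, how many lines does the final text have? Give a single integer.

Answer: 16

Derivation:
Hunk 1: at line 7 remove [lfyg,cxew,syff] add [okzt,qwyz] -> 13 lines: dvni ifjtu nztac mxrjl gad baq dqkue hri okzt qwyz dza cgiug cmfna
Hunk 2: at line 8 remove [qwyz,dza] add [mbuo,ifvmz] -> 13 lines: dvni ifjtu nztac mxrjl gad baq dqkue hri okzt mbuo ifvmz cgiug cmfna
Hunk 3: at line 6 remove [hri,okzt,mbuo] add [igisu,vshb,nep] -> 13 lines: dvni ifjtu nztac mxrjl gad baq dqkue igisu vshb nep ifvmz cgiug cmfna
Hunk 4: at line 5 remove [baq] add [rptb,jrgl] -> 14 lines: dvni ifjtu nztac mxrjl gad rptb jrgl dqkue igisu vshb nep ifvmz cgiug cmfna
Hunk 5: at line 6 remove [dqkue,igisu] add [cadkm,yyuv] -> 14 lines: dvni ifjtu nztac mxrjl gad rptb jrgl cadkm yyuv vshb nep ifvmz cgiug cmfna
Hunk 6: at line 3 remove [mxrjl] add [vfszt,jlcw,krjz] -> 16 lines: dvni ifjtu nztac vfszt jlcw krjz gad rptb jrgl cadkm yyuv vshb nep ifvmz cgiug cmfna
Final line count: 16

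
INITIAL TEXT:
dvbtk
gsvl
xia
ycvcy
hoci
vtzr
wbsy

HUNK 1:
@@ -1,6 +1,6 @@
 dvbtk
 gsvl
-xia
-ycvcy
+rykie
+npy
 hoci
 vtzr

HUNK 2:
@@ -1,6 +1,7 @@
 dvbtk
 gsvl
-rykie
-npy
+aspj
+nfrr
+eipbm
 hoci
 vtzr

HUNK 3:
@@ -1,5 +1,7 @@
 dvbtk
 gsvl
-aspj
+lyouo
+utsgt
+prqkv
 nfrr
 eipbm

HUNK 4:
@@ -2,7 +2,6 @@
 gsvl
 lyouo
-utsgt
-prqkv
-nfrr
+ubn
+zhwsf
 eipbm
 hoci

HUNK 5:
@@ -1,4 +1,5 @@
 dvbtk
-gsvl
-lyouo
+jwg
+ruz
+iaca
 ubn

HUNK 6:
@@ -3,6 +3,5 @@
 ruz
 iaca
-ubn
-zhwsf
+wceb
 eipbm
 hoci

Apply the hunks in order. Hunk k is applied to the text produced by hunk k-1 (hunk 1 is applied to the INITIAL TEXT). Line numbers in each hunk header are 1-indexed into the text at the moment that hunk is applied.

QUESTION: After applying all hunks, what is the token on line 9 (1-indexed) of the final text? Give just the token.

Answer: wbsy

Derivation:
Hunk 1: at line 1 remove [xia,ycvcy] add [rykie,npy] -> 7 lines: dvbtk gsvl rykie npy hoci vtzr wbsy
Hunk 2: at line 1 remove [rykie,npy] add [aspj,nfrr,eipbm] -> 8 lines: dvbtk gsvl aspj nfrr eipbm hoci vtzr wbsy
Hunk 3: at line 1 remove [aspj] add [lyouo,utsgt,prqkv] -> 10 lines: dvbtk gsvl lyouo utsgt prqkv nfrr eipbm hoci vtzr wbsy
Hunk 4: at line 2 remove [utsgt,prqkv,nfrr] add [ubn,zhwsf] -> 9 lines: dvbtk gsvl lyouo ubn zhwsf eipbm hoci vtzr wbsy
Hunk 5: at line 1 remove [gsvl,lyouo] add [jwg,ruz,iaca] -> 10 lines: dvbtk jwg ruz iaca ubn zhwsf eipbm hoci vtzr wbsy
Hunk 6: at line 3 remove [ubn,zhwsf] add [wceb] -> 9 lines: dvbtk jwg ruz iaca wceb eipbm hoci vtzr wbsy
Final line 9: wbsy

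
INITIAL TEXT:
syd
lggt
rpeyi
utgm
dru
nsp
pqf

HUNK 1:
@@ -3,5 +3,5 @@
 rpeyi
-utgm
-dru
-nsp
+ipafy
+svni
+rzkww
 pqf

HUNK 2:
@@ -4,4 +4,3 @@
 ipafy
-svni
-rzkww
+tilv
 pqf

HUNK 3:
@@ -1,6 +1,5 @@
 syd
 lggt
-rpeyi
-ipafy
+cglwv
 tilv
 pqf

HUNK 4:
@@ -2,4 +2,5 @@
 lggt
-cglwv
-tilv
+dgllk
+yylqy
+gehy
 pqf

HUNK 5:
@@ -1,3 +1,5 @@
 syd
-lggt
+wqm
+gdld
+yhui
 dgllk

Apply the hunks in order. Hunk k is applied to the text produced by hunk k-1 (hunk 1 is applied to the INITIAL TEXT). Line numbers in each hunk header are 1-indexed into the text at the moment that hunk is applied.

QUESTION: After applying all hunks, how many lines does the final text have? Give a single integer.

Answer: 8

Derivation:
Hunk 1: at line 3 remove [utgm,dru,nsp] add [ipafy,svni,rzkww] -> 7 lines: syd lggt rpeyi ipafy svni rzkww pqf
Hunk 2: at line 4 remove [svni,rzkww] add [tilv] -> 6 lines: syd lggt rpeyi ipafy tilv pqf
Hunk 3: at line 1 remove [rpeyi,ipafy] add [cglwv] -> 5 lines: syd lggt cglwv tilv pqf
Hunk 4: at line 2 remove [cglwv,tilv] add [dgllk,yylqy,gehy] -> 6 lines: syd lggt dgllk yylqy gehy pqf
Hunk 5: at line 1 remove [lggt] add [wqm,gdld,yhui] -> 8 lines: syd wqm gdld yhui dgllk yylqy gehy pqf
Final line count: 8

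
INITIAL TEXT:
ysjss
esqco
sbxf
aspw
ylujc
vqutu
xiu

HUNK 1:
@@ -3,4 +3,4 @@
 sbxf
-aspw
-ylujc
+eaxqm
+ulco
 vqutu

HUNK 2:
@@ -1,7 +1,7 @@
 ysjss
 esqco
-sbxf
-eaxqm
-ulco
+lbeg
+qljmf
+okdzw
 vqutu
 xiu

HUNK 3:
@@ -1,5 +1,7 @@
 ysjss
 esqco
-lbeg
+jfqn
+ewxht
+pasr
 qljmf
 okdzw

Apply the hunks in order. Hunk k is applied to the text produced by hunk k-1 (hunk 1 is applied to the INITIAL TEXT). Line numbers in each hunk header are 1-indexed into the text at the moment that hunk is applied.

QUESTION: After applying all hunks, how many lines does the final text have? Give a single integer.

Hunk 1: at line 3 remove [aspw,ylujc] add [eaxqm,ulco] -> 7 lines: ysjss esqco sbxf eaxqm ulco vqutu xiu
Hunk 2: at line 1 remove [sbxf,eaxqm,ulco] add [lbeg,qljmf,okdzw] -> 7 lines: ysjss esqco lbeg qljmf okdzw vqutu xiu
Hunk 3: at line 1 remove [lbeg] add [jfqn,ewxht,pasr] -> 9 lines: ysjss esqco jfqn ewxht pasr qljmf okdzw vqutu xiu
Final line count: 9

Answer: 9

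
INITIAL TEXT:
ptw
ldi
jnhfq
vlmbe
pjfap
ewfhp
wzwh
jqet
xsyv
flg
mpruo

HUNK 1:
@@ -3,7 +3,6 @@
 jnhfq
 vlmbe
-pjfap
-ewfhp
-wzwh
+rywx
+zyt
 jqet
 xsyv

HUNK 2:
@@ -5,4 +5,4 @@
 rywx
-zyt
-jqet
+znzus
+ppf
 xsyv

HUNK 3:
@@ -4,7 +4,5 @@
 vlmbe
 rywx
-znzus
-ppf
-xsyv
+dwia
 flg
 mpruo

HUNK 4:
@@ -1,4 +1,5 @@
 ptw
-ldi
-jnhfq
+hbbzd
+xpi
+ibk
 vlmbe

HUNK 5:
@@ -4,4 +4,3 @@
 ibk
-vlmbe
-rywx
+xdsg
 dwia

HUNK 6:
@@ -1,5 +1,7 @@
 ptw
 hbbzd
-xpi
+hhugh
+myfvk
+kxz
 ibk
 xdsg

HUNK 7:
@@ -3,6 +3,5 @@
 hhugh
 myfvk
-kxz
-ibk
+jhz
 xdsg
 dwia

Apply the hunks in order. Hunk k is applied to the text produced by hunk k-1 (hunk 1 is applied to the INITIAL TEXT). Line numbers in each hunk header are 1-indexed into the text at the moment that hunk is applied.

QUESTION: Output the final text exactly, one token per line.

Answer: ptw
hbbzd
hhugh
myfvk
jhz
xdsg
dwia
flg
mpruo

Derivation:
Hunk 1: at line 3 remove [pjfap,ewfhp,wzwh] add [rywx,zyt] -> 10 lines: ptw ldi jnhfq vlmbe rywx zyt jqet xsyv flg mpruo
Hunk 2: at line 5 remove [zyt,jqet] add [znzus,ppf] -> 10 lines: ptw ldi jnhfq vlmbe rywx znzus ppf xsyv flg mpruo
Hunk 3: at line 4 remove [znzus,ppf,xsyv] add [dwia] -> 8 lines: ptw ldi jnhfq vlmbe rywx dwia flg mpruo
Hunk 4: at line 1 remove [ldi,jnhfq] add [hbbzd,xpi,ibk] -> 9 lines: ptw hbbzd xpi ibk vlmbe rywx dwia flg mpruo
Hunk 5: at line 4 remove [vlmbe,rywx] add [xdsg] -> 8 lines: ptw hbbzd xpi ibk xdsg dwia flg mpruo
Hunk 6: at line 1 remove [xpi] add [hhugh,myfvk,kxz] -> 10 lines: ptw hbbzd hhugh myfvk kxz ibk xdsg dwia flg mpruo
Hunk 7: at line 3 remove [kxz,ibk] add [jhz] -> 9 lines: ptw hbbzd hhugh myfvk jhz xdsg dwia flg mpruo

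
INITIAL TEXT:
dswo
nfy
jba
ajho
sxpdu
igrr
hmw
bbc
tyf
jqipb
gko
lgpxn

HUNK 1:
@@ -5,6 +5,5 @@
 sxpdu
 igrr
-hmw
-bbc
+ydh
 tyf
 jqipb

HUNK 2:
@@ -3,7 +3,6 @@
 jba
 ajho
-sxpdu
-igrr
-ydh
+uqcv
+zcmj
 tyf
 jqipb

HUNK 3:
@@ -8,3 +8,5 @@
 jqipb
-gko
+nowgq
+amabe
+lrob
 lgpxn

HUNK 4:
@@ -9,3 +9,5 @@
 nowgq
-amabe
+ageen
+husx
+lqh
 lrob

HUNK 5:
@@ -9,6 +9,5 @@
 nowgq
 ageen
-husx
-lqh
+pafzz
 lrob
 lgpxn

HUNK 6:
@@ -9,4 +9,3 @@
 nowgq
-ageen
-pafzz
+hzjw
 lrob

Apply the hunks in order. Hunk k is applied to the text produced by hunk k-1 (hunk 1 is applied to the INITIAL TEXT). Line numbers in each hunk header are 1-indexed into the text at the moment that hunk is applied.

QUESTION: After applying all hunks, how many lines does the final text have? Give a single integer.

Hunk 1: at line 5 remove [hmw,bbc] add [ydh] -> 11 lines: dswo nfy jba ajho sxpdu igrr ydh tyf jqipb gko lgpxn
Hunk 2: at line 3 remove [sxpdu,igrr,ydh] add [uqcv,zcmj] -> 10 lines: dswo nfy jba ajho uqcv zcmj tyf jqipb gko lgpxn
Hunk 3: at line 8 remove [gko] add [nowgq,amabe,lrob] -> 12 lines: dswo nfy jba ajho uqcv zcmj tyf jqipb nowgq amabe lrob lgpxn
Hunk 4: at line 9 remove [amabe] add [ageen,husx,lqh] -> 14 lines: dswo nfy jba ajho uqcv zcmj tyf jqipb nowgq ageen husx lqh lrob lgpxn
Hunk 5: at line 9 remove [husx,lqh] add [pafzz] -> 13 lines: dswo nfy jba ajho uqcv zcmj tyf jqipb nowgq ageen pafzz lrob lgpxn
Hunk 6: at line 9 remove [ageen,pafzz] add [hzjw] -> 12 lines: dswo nfy jba ajho uqcv zcmj tyf jqipb nowgq hzjw lrob lgpxn
Final line count: 12

Answer: 12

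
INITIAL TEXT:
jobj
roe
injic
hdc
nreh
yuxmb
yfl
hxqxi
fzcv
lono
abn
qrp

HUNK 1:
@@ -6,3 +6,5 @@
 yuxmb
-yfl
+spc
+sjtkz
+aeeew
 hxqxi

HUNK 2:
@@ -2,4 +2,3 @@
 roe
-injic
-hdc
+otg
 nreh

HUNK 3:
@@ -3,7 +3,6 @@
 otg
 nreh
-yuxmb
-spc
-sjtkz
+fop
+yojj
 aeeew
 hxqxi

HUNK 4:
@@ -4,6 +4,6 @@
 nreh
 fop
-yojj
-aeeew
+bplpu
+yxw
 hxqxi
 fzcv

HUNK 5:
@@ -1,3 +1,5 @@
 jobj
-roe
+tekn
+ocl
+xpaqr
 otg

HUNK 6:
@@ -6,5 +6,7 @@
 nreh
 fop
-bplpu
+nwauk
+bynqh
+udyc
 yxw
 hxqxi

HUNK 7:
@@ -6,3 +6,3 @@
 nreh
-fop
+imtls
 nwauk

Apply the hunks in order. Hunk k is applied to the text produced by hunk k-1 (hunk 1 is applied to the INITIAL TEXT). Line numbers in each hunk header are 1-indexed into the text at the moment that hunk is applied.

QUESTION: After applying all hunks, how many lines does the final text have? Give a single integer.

Hunk 1: at line 6 remove [yfl] add [spc,sjtkz,aeeew] -> 14 lines: jobj roe injic hdc nreh yuxmb spc sjtkz aeeew hxqxi fzcv lono abn qrp
Hunk 2: at line 2 remove [injic,hdc] add [otg] -> 13 lines: jobj roe otg nreh yuxmb spc sjtkz aeeew hxqxi fzcv lono abn qrp
Hunk 3: at line 3 remove [yuxmb,spc,sjtkz] add [fop,yojj] -> 12 lines: jobj roe otg nreh fop yojj aeeew hxqxi fzcv lono abn qrp
Hunk 4: at line 4 remove [yojj,aeeew] add [bplpu,yxw] -> 12 lines: jobj roe otg nreh fop bplpu yxw hxqxi fzcv lono abn qrp
Hunk 5: at line 1 remove [roe] add [tekn,ocl,xpaqr] -> 14 lines: jobj tekn ocl xpaqr otg nreh fop bplpu yxw hxqxi fzcv lono abn qrp
Hunk 6: at line 6 remove [bplpu] add [nwauk,bynqh,udyc] -> 16 lines: jobj tekn ocl xpaqr otg nreh fop nwauk bynqh udyc yxw hxqxi fzcv lono abn qrp
Hunk 7: at line 6 remove [fop] add [imtls] -> 16 lines: jobj tekn ocl xpaqr otg nreh imtls nwauk bynqh udyc yxw hxqxi fzcv lono abn qrp
Final line count: 16

Answer: 16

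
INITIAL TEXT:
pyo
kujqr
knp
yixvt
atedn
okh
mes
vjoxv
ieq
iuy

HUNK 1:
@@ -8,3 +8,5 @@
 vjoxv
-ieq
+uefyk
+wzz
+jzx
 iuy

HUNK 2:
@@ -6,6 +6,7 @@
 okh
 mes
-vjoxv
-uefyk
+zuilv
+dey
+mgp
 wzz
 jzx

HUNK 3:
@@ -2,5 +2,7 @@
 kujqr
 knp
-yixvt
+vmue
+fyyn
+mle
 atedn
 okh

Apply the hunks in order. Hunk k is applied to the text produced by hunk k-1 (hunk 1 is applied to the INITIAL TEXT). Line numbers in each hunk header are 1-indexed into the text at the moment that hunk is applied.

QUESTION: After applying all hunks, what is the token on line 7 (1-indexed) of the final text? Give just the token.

Hunk 1: at line 8 remove [ieq] add [uefyk,wzz,jzx] -> 12 lines: pyo kujqr knp yixvt atedn okh mes vjoxv uefyk wzz jzx iuy
Hunk 2: at line 6 remove [vjoxv,uefyk] add [zuilv,dey,mgp] -> 13 lines: pyo kujqr knp yixvt atedn okh mes zuilv dey mgp wzz jzx iuy
Hunk 3: at line 2 remove [yixvt] add [vmue,fyyn,mle] -> 15 lines: pyo kujqr knp vmue fyyn mle atedn okh mes zuilv dey mgp wzz jzx iuy
Final line 7: atedn

Answer: atedn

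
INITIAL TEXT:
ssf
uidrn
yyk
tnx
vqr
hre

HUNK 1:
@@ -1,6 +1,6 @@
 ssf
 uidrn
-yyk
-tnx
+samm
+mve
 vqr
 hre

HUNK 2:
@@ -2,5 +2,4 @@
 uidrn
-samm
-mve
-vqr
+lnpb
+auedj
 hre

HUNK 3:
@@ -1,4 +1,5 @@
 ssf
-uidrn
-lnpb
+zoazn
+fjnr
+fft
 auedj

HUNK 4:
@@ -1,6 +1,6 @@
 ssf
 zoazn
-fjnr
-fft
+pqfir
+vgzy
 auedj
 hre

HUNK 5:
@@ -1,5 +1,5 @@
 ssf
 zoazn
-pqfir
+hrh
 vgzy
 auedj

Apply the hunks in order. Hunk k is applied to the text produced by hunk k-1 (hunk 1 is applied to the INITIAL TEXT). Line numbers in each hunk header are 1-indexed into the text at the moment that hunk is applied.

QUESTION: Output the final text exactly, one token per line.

Answer: ssf
zoazn
hrh
vgzy
auedj
hre

Derivation:
Hunk 1: at line 1 remove [yyk,tnx] add [samm,mve] -> 6 lines: ssf uidrn samm mve vqr hre
Hunk 2: at line 2 remove [samm,mve,vqr] add [lnpb,auedj] -> 5 lines: ssf uidrn lnpb auedj hre
Hunk 3: at line 1 remove [uidrn,lnpb] add [zoazn,fjnr,fft] -> 6 lines: ssf zoazn fjnr fft auedj hre
Hunk 4: at line 1 remove [fjnr,fft] add [pqfir,vgzy] -> 6 lines: ssf zoazn pqfir vgzy auedj hre
Hunk 5: at line 1 remove [pqfir] add [hrh] -> 6 lines: ssf zoazn hrh vgzy auedj hre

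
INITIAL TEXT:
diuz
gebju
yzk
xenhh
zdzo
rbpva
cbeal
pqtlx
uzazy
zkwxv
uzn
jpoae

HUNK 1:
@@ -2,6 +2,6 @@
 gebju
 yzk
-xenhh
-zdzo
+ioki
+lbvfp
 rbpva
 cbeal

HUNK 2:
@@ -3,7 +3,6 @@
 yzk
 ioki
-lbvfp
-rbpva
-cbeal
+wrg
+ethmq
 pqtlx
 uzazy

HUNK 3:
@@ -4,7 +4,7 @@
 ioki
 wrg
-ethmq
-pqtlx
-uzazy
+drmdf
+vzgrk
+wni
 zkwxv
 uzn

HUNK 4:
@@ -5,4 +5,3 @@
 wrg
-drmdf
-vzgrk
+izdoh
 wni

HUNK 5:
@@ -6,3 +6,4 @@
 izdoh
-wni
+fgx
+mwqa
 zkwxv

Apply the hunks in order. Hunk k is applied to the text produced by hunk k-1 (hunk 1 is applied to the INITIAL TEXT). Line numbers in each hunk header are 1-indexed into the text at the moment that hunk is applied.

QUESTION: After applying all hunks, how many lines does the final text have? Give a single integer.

Hunk 1: at line 2 remove [xenhh,zdzo] add [ioki,lbvfp] -> 12 lines: diuz gebju yzk ioki lbvfp rbpva cbeal pqtlx uzazy zkwxv uzn jpoae
Hunk 2: at line 3 remove [lbvfp,rbpva,cbeal] add [wrg,ethmq] -> 11 lines: diuz gebju yzk ioki wrg ethmq pqtlx uzazy zkwxv uzn jpoae
Hunk 3: at line 4 remove [ethmq,pqtlx,uzazy] add [drmdf,vzgrk,wni] -> 11 lines: diuz gebju yzk ioki wrg drmdf vzgrk wni zkwxv uzn jpoae
Hunk 4: at line 5 remove [drmdf,vzgrk] add [izdoh] -> 10 lines: diuz gebju yzk ioki wrg izdoh wni zkwxv uzn jpoae
Hunk 5: at line 6 remove [wni] add [fgx,mwqa] -> 11 lines: diuz gebju yzk ioki wrg izdoh fgx mwqa zkwxv uzn jpoae
Final line count: 11

Answer: 11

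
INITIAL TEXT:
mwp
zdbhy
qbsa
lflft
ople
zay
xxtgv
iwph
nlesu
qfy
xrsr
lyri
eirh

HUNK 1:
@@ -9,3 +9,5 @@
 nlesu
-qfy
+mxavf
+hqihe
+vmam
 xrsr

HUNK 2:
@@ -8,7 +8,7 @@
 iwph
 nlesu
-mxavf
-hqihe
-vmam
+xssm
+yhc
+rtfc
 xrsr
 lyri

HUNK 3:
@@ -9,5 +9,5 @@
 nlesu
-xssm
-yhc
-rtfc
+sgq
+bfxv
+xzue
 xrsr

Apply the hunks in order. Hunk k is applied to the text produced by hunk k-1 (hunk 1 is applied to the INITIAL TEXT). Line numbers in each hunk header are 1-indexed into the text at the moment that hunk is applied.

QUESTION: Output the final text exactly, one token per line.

Hunk 1: at line 9 remove [qfy] add [mxavf,hqihe,vmam] -> 15 lines: mwp zdbhy qbsa lflft ople zay xxtgv iwph nlesu mxavf hqihe vmam xrsr lyri eirh
Hunk 2: at line 8 remove [mxavf,hqihe,vmam] add [xssm,yhc,rtfc] -> 15 lines: mwp zdbhy qbsa lflft ople zay xxtgv iwph nlesu xssm yhc rtfc xrsr lyri eirh
Hunk 3: at line 9 remove [xssm,yhc,rtfc] add [sgq,bfxv,xzue] -> 15 lines: mwp zdbhy qbsa lflft ople zay xxtgv iwph nlesu sgq bfxv xzue xrsr lyri eirh

Answer: mwp
zdbhy
qbsa
lflft
ople
zay
xxtgv
iwph
nlesu
sgq
bfxv
xzue
xrsr
lyri
eirh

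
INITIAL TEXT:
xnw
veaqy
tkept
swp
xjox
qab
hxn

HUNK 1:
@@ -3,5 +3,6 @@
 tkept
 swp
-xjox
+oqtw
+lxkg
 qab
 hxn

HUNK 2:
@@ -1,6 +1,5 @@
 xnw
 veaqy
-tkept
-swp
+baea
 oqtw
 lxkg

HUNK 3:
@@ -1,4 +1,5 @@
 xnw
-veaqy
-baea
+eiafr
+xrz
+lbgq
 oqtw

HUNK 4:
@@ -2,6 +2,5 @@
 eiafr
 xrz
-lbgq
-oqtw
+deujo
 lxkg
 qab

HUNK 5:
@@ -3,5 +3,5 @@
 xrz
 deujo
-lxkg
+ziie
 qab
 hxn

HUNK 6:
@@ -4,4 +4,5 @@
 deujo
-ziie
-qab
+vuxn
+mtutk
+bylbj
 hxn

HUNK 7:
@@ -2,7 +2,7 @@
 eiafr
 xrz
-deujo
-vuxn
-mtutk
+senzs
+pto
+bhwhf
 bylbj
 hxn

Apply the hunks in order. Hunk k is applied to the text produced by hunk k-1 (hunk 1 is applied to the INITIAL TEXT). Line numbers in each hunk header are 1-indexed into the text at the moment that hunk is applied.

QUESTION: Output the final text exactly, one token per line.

Hunk 1: at line 3 remove [xjox] add [oqtw,lxkg] -> 8 lines: xnw veaqy tkept swp oqtw lxkg qab hxn
Hunk 2: at line 1 remove [tkept,swp] add [baea] -> 7 lines: xnw veaqy baea oqtw lxkg qab hxn
Hunk 3: at line 1 remove [veaqy,baea] add [eiafr,xrz,lbgq] -> 8 lines: xnw eiafr xrz lbgq oqtw lxkg qab hxn
Hunk 4: at line 2 remove [lbgq,oqtw] add [deujo] -> 7 lines: xnw eiafr xrz deujo lxkg qab hxn
Hunk 5: at line 3 remove [lxkg] add [ziie] -> 7 lines: xnw eiafr xrz deujo ziie qab hxn
Hunk 6: at line 4 remove [ziie,qab] add [vuxn,mtutk,bylbj] -> 8 lines: xnw eiafr xrz deujo vuxn mtutk bylbj hxn
Hunk 7: at line 2 remove [deujo,vuxn,mtutk] add [senzs,pto,bhwhf] -> 8 lines: xnw eiafr xrz senzs pto bhwhf bylbj hxn

Answer: xnw
eiafr
xrz
senzs
pto
bhwhf
bylbj
hxn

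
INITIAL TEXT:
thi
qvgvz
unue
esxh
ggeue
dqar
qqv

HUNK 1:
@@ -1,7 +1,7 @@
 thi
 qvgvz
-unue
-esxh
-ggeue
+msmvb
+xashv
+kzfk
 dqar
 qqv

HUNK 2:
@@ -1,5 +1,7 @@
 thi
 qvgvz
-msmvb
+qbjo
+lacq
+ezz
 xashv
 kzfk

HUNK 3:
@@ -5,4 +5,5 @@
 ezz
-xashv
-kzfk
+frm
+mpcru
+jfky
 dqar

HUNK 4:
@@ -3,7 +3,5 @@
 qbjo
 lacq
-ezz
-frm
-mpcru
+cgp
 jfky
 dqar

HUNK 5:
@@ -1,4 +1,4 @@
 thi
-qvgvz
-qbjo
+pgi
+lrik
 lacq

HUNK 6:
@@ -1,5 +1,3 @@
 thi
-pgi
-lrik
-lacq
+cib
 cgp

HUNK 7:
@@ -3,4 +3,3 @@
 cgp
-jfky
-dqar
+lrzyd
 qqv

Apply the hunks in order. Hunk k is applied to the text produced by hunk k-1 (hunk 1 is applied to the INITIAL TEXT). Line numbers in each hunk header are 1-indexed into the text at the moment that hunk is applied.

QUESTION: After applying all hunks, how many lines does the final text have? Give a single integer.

Hunk 1: at line 1 remove [unue,esxh,ggeue] add [msmvb,xashv,kzfk] -> 7 lines: thi qvgvz msmvb xashv kzfk dqar qqv
Hunk 2: at line 1 remove [msmvb] add [qbjo,lacq,ezz] -> 9 lines: thi qvgvz qbjo lacq ezz xashv kzfk dqar qqv
Hunk 3: at line 5 remove [xashv,kzfk] add [frm,mpcru,jfky] -> 10 lines: thi qvgvz qbjo lacq ezz frm mpcru jfky dqar qqv
Hunk 4: at line 3 remove [ezz,frm,mpcru] add [cgp] -> 8 lines: thi qvgvz qbjo lacq cgp jfky dqar qqv
Hunk 5: at line 1 remove [qvgvz,qbjo] add [pgi,lrik] -> 8 lines: thi pgi lrik lacq cgp jfky dqar qqv
Hunk 6: at line 1 remove [pgi,lrik,lacq] add [cib] -> 6 lines: thi cib cgp jfky dqar qqv
Hunk 7: at line 3 remove [jfky,dqar] add [lrzyd] -> 5 lines: thi cib cgp lrzyd qqv
Final line count: 5

Answer: 5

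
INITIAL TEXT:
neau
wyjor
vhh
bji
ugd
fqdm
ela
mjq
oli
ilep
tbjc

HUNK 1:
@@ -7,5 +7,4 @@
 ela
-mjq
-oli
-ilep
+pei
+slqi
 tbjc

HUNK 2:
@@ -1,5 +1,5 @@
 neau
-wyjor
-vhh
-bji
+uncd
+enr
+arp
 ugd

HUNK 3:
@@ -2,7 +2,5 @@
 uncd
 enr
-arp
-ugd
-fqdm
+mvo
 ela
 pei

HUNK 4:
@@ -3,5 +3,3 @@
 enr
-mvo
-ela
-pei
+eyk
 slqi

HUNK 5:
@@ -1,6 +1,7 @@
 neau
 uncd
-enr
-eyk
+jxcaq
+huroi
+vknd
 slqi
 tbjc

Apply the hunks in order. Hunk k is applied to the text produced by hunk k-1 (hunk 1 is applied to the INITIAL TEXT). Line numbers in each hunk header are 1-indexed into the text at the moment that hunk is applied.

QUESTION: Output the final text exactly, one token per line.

Hunk 1: at line 7 remove [mjq,oli,ilep] add [pei,slqi] -> 10 lines: neau wyjor vhh bji ugd fqdm ela pei slqi tbjc
Hunk 2: at line 1 remove [wyjor,vhh,bji] add [uncd,enr,arp] -> 10 lines: neau uncd enr arp ugd fqdm ela pei slqi tbjc
Hunk 3: at line 2 remove [arp,ugd,fqdm] add [mvo] -> 8 lines: neau uncd enr mvo ela pei slqi tbjc
Hunk 4: at line 3 remove [mvo,ela,pei] add [eyk] -> 6 lines: neau uncd enr eyk slqi tbjc
Hunk 5: at line 1 remove [enr,eyk] add [jxcaq,huroi,vknd] -> 7 lines: neau uncd jxcaq huroi vknd slqi tbjc

Answer: neau
uncd
jxcaq
huroi
vknd
slqi
tbjc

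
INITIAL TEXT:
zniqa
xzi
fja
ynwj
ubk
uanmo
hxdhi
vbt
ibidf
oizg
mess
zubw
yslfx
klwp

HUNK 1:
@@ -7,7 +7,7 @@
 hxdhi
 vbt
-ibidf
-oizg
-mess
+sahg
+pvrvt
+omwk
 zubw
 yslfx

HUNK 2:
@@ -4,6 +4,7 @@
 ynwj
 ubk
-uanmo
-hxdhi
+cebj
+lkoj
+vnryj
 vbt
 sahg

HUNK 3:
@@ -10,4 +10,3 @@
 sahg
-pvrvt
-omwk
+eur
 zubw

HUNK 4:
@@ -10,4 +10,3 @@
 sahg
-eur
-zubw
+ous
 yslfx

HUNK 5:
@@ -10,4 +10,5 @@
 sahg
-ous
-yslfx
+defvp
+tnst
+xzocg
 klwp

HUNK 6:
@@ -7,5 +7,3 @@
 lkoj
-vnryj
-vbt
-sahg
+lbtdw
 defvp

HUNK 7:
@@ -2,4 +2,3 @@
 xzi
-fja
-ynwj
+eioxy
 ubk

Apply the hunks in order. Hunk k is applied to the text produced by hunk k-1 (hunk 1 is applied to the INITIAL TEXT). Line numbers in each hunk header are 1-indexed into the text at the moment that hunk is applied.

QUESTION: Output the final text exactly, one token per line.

Hunk 1: at line 7 remove [ibidf,oizg,mess] add [sahg,pvrvt,omwk] -> 14 lines: zniqa xzi fja ynwj ubk uanmo hxdhi vbt sahg pvrvt omwk zubw yslfx klwp
Hunk 2: at line 4 remove [uanmo,hxdhi] add [cebj,lkoj,vnryj] -> 15 lines: zniqa xzi fja ynwj ubk cebj lkoj vnryj vbt sahg pvrvt omwk zubw yslfx klwp
Hunk 3: at line 10 remove [pvrvt,omwk] add [eur] -> 14 lines: zniqa xzi fja ynwj ubk cebj lkoj vnryj vbt sahg eur zubw yslfx klwp
Hunk 4: at line 10 remove [eur,zubw] add [ous] -> 13 lines: zniqa xzi fja ynwj ubk cebj lkoj vnryj vbt sahg ous yslfx klwp
Hunk 5: at line 10 remove [ous,yslfx] add [defvp,tnst,xzocg] -> 14 lines: zniqa xzi fja ynwj ubk cebj lkoj vnryj vbt sahg defvp tnst xzocg klwp
Hunk 6: at line 7 remove [vnryj,vbt,sahg] add [lbtdw] -> 12 lines: zniqa xzi fja ynwj ubk cebj lkoj lbtdw defvp tnst xzocg klwp
Hunk 7: at line 2 remove [fja,ynwj] add [eioxy] -> 11 lines: zniqa xzi eioxy ubk cebj lkoj lbtdw defvp tnst xzocg klwp

Answer: zniqa
xzi
eioxy
ubk
cebj
lkoj
lbtdw
defvp
tnst
xzocg
klwp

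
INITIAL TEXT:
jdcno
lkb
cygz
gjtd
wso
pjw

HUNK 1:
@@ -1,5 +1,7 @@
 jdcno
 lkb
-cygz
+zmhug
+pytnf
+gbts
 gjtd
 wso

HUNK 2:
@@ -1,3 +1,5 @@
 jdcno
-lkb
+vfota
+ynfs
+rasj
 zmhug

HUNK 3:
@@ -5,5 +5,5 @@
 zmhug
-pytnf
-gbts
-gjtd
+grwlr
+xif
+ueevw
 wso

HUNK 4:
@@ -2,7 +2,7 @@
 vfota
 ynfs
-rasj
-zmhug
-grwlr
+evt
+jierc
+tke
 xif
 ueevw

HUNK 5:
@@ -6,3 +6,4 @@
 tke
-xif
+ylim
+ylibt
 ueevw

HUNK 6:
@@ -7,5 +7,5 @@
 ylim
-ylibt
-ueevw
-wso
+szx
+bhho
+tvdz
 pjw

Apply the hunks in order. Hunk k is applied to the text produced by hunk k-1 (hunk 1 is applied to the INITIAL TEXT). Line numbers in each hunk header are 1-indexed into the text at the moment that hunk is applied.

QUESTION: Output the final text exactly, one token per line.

Answer: jdcno
vfota
ynfs
evt
jierc
tke
ylim
szx
bhho
tvdz
pjw

Derivation:
Hunk 1: at line 1 remove [cygz] add [zmhug,pytnf,gbts] -> 8 lines: jdcno lkb zmhug pytnf gbts gjtd wso pjw
Hunk 2: at line 1 remove [lkb] add [vfota,ynfs,rasj] -> 10 lines: jdcno vfota ynfs rasj zmhug pytnf gbts gjtd wso pjw
Hunk 3: at line 5 remove [pytnf,gbts,gjtd] add [grwlr,xif,ueevw] -> 10 lines: jdcno vfota ynfs rasj zmhug grwlr xif ueevw wso pjw
Hunk 4: at line 2 remove [rasj,zmhug,grwlr] add [evt,jierc,tke] -> 10 lines: jdcno vfota ynfs evt jierc tke xif ueevw wso pjw
Hunk 5: at line 6 remove [xif] add [ylim,ylibt] -> 11 lines: jdcno vfota ynfs evt jierc tke ylim ylibt ueevw wso pjw
Hunk 6: at line 7 remove [ylibt,ueevw,wso] add [szx,bhho,tvdz] -> 11 lines: jdcno vfota ynfs evt jierc tke ylim szx bhho tvdz pjw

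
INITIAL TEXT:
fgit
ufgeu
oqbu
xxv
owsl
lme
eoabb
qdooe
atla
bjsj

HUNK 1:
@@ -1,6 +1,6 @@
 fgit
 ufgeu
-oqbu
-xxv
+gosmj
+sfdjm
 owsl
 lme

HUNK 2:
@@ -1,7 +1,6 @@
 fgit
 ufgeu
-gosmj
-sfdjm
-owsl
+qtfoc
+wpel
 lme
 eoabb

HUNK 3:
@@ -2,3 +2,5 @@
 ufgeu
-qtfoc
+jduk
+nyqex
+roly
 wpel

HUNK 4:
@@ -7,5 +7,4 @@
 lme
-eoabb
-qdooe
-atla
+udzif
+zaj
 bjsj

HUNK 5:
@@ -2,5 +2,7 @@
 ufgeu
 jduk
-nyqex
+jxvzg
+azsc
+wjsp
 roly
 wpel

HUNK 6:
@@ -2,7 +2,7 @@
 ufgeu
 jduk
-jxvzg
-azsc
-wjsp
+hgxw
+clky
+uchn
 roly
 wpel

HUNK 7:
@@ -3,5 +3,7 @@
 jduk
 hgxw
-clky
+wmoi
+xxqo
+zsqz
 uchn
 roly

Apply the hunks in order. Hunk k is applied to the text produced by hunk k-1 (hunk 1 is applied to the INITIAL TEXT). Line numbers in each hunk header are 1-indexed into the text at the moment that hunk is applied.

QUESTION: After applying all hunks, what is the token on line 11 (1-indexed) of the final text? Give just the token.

Answer: lme

Derivation:
Hunk 1: at line 1 remove [oqbu,xxv] add [gosmj,sfdjm] -> 10 lines: fgit ufgeu gosmj sfdjm owsl lme eoabb qdooe atla bjsj
Hunk 2: at line 1 remove [gosmj,sfdjm,owsl] add [qtfoc,wpel] -> 9 lines: fgit ufgeu qtfoc wpel lme eoabb qdooe atla bjsj
Hunk 3: at line 2 remove [qtfoc] add [jduk,nyqex,roly] -> 11 lines: fgit ufgeu jduk nyqex roly wpel lme eoabb qdooe atla bjsj
Hunk 4: at line 7 remove [eoabb,qdooe,atla] add [udzif,zaj] -> 10 lines: fgit ufgeu jduk nyqex roly wpel lme udzif zaj bjsj
Hunk 5: at line 2 remove [nyqex] add [jxvzg,azsc,wjsp] -> 12 lines: fgit ufgeu jduk jxvzg azsc wjsp roly wpel lme udzif zaj bjsj
Hunk 6: at line 2 remove [jxvzg,azsc,wjsp] add [hgxw,clky,uchn] -> 12 lines: fgit ufgeu jduk hgxw clky uchn roly wpel lme udzif zaj bjsj
Hunk 7: at line 3 remove [clky] add [wmoi,xxqo,zsqz] -> 14 lines: fgit ufgeu jduk hgxw wmoi xxqo zsqz uchn roly wpel lme udzif zaj bjsj
Final line 11: lme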